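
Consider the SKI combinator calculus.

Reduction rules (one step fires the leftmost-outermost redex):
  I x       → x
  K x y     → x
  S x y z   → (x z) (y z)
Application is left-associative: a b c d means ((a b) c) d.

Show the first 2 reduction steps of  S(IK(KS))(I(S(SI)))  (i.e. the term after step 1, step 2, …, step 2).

  start: S(IK(KS))(I(S(SI)))
  →1  S(K(KS))(I(S(SI)))
  →2  S(K(KS))(S(SI))

Answer: after 2 steps: S(K(KS))(S(SI))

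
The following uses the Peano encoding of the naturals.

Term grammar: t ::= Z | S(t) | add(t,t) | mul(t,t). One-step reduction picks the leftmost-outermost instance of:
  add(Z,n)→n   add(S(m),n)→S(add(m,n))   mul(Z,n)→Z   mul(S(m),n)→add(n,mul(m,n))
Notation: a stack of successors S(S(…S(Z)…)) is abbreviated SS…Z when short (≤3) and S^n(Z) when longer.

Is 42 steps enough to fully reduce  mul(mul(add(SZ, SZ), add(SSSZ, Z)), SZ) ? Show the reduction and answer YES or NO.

  start: mul(mul(add(SZ, SZ), add(SSSZ, Z)), SZ)
  [1] mul(mul(S(add(Z, SZ)), add(SSSZ, Z)), SZ)
  [2] mul(add(add(SSSZ, Z), mul(add(Z, SZ), add(SSSZ, Z))), SZ)
  [3] mul(add(S(add(SSZ, Z)), mul(add(Z, SZ), add(SSSZ, Z))), SZ)
  [4] mul(S(add(add(SSZ, Z), mul(add(Z, SZ), add(SSSZ, Z)))), SZ)
  [5] add(SZ, mul(add(add(SSZ, Z), mul(add(Z, SZ), add(SSSZ, Z))), SZ))
  [6] S(add(Z, mul(add(add(SSZ, Z), mul(add(Z, SZ), add(SSSZ, Z))), SZ)))
  [7] S(mul(add(add(SSZ, Z), mul(add(Z, SZ), add(SSSZ, Z))), SZ))
  [8] S(mul(add(S(add(SZ, Z)), mul(add(Z, SZ), add(SSSZ, Z))), SZ))
  [9] S(mul(S(add(add(SZ, Z), mul(add(Z, SZ), add(SSSZ, Z)))), SZ))
  [10] S(add(SZ, mul(add(add(SZ, Z), mul(add(Z, SZ), add(SSSZ, Z))), SZ)))
  [11] S(S(add(Z, mul(add(add(SZ, Z), mul(add(Z, SZ), add(SSSZ, Z))), SZ))))
  [12] S(S(mul(add(add(SZ, Z), mul(add(Z, SZ), add(SSSZ, Z))), SZ)))
  [13] S(S(mul(add(S(add(Z, Z)), mul(add(Z, SZ), add(SSSZ, Z))), SZ)))
  [14] S(S(mul(S(add(add(Z, Z), mul(add(Z, SZ), add(SSSZ, Z)))), SZ)))
  [15] S(S(add(SZ, mul(add(add(Z, Z), mul(add(Z, SZ), add(SSSZ, Z))), SZ))))
  [16] S(S(S(add(Z, mul(add(add(Z, Z), mul(add(Z, SZ), add(SSSZ, Z))), SZ)))))
  [17] S(S(S(mul(add(add(Z, Z), mul(add(Z, SZ), add(SSSZ, Z))), SZ))))
  [18] S(S(S(mul(add(Z, mul(add(Z, SZ), add(SSSZ, Z))), SZ))))
  [19] S(S(S(mul(mul(add(Z, SZ), add(SSSZ, Z)), SZ))))
  [20] S(S(S(mul(mul(SZ, add(SSSZ, Z)), SZ))))
  [21] S(S(S(mul(add(add(SSSZ, Z), mul(Z, add(SSSZ, Z))), SZ))))
  [22] S(S(S(mul(add(S(add(SSZ, Z)), mul(Z, add(SSSZ, Z))), SZ))))
  [23] S(S(S(mul(S(add(add(SSZ, Z), mul(Z, add(SSSZ, Z)))), SZ))))
  [24] S(S(S(add(SZ, mul(add(add(SSZ, Z), mul(Z, add(SSSZ, Z))), SZ)))))
  [25] S(S(S(S(add(Z, mul(add(add(SSZ, Z), mul(Z, add(SSSZ, Z))), SZ))))))
  [26] S(S(S(S(mul(add(add(SSZ, Z), mul(Z, add(SSSZ, Z))), SZ)))))
  [27] S(S(S(S(mul(add(S(add(SZ, Z)), mul(Z, add(SSSZ, Z))), SZ)))))
  [28] S(S(S(S(mul(S(add(add(SZ, Z), mul(Z, add(SSSZ, Z)))), SZ)))))
  [29] S(S(S(S(add(SZ, mul(add(add(SZ, Z), mul(Z, add(SSSZ, Z))), SZ))))))
  [30] S(S(S(S(S(add(Z, mul(add(add(SZ, Z), mul(Z, add(SSSZ, Z))), SZ)))))))
  [31] S(S(S(S(S(mul(add(add(SZ, Z), mul(Z, add(SSSZ, Z))), SZ))))))
  [32] S(S(S(S(S(mul(add(S(add(Z, Z)), mul(Z, add(SSSZ, Z))), SZ))))))
  [33] S(S(S(S(S(mul(S(add(add(Z, Z), mul(Z, add(SSSZ, Z)))), SZ))))))
  [34] S(S(S(S(S(add(SZ, mul(add(add(Z, Z), mul(Z, add(SSSZ, Z))), SZ)))))))
  [35] S(S(S(S(S(S(add(Z, mul(add(add(Z, Z), mul(Z, add(SSSZ, Z))), SZ))))))))
  [36] S(S(S(S(S(S(mul(add(add(Z, Z), mul(Z, add(SSSZ, Z))), SZ)))))))
  [37] S(S(S(S(S(S(mul(add(Z, mul(Z, add(SSSZ, Z))), SZ)))))))
  [38] S(S(S(S(S(S(mul(mul(Z, add(SSSZ, Z)), SZ)))))))
  [39] S(S(S(S(S(S(mul(Z, SZ)))))))
  [40] S^6(Z)

Answer: YES — reaches normal form S^6(Z) in 40 ≤ 42 steps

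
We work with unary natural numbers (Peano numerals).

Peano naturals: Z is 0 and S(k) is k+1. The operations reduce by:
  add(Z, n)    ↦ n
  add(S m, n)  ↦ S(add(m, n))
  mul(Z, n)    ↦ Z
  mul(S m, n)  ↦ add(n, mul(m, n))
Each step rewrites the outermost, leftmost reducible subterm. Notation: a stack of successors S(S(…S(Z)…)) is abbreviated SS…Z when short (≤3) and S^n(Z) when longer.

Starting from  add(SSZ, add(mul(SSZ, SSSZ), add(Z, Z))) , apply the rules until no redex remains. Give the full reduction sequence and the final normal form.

  start: add(SSZ, add(mul(SSZ, SSSZ), add(Z, Z)))
  →1  S(add(SZ, add(mul(SSZ, SSSZ), add(Z, Z))))
  →2  S(S(add(Z, add(mul(SSZ, SSSZ), add(Z, Z)))))
  →3  S(S(add(mul(SSZ, SSSZ), add(Z, Z))))
  →4  S(S(add(add(SSSZ, mul(SZ, SSSZ)), add(Z, Z))))
  →5  S(S(add(S(add(SSZ, mul(SZ, SSSZ))), add(Z, Z))))
  →6  S(S(S(add(add(SSZ, mul(SZ, SSSZ)), add(Z, Z)))))
  →7  S(S(S(add(S(add(SZ, mul(SZ, SSSZ))), add(Z, Z)))))
  →8  S(S(S(S(add(add(SZ, mul(SZ, SSSZ)), add(Z, Z))))))
  →9  S(S(S(S(add(S(add(Z, mul(SZ, SSSZ))), add(Z, Z))))))
  →10  S(S(S(S(S(add(add(Z, mul(SZ, SSSZ)), add(Z, Z)))))))
  →11  S(S(S(S(S(add(mul(SZ, SSSZ), add(Z, Z)))))))
  →12  S(S(S(S(S(add(add(SSSZ, mul(Z, SSSZ)), add(Z, Z)))))))
  →13  S(S(S(S(S(add(S(add(SSZ, mul(Z, SSSZ))), add(Z, Z)))))))
  →14  S(S(S(S(S(S(add(add(SSZ, mul(Z, SSSZ)), add(Z, Z))))))))
  →15  S(S(S(S(S(S(add(S(add(SZ, mul(Z, SSSZ))), add(Z, Z))))))))
  →16  S(S(S(S(S(S(S(add(add(SZ, mul(Z, SSSZ)), add(Z, Z)))))))))
  →17  S(S(S(S(S(S(S(add(S(add(Z, mul(Z, SSSZ))), add(Z, Z)))))))))
  →18  S(S(S(S(S(S(S(S(add(add(Z, mul(Z, SSSZ)), add(Z, Z))))))))))
  →19  S(S(S(S(S(S(S(S(add(mul(Z, SSSZ), add(Z, Z))))))))))
  →20  S(S(S(S(S(S(S(S(add(Z, add(Z, Z))))))))))
  →21  S(S(S(S(S(S(S(S(add(Z, Z)))))))))
  →22  S^8(Z)

Answer: normal form = S^8(Z)  (in 22 steps)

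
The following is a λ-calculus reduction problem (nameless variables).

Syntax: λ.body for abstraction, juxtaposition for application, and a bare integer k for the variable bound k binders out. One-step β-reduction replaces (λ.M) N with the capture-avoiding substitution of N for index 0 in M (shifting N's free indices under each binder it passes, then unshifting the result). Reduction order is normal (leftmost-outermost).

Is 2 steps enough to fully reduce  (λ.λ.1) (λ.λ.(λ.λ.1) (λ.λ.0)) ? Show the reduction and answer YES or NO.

  start: (λ.λ.1) (λ.λ.(λ.λ.1) (λ.λ.0))
  step 1: λ.λ.λ.(λ.λ.1) (λ.λ.0)
  step 2: λ.λ.λ.λ.λ.λ.0

Answer: YES — reaches normal form λ.λ.λ.λ.λ.λ.0 in 2 ≤ 2 steps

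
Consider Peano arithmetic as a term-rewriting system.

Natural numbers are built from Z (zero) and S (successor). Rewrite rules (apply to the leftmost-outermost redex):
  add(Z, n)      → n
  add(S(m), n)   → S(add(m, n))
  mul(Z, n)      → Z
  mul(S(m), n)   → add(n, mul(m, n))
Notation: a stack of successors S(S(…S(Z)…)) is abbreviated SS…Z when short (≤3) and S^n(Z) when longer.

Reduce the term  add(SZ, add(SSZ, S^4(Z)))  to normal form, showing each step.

  start: add(SZ, add(SSZ, S^4(Z)))
  →1  S(add(Z, add(SSZ, S^4(Z))))
  →2  S(add(SSZ, S^4(Z)))
  →3  S(S(add(SZ, S^4(Z))))
  →4  S(S(S(add(Z, S^4(Z)))))
  →5  S^7(Z)

Answer: normal form = S^7(Z)  (in 5 steps)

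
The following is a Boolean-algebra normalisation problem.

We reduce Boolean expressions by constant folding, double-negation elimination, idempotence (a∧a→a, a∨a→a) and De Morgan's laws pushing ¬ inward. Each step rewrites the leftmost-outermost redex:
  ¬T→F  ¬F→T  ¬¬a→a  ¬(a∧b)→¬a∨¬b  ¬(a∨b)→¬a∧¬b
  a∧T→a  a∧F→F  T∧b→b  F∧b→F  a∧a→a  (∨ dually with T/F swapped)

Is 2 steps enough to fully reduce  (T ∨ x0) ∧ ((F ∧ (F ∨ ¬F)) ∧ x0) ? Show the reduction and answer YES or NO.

  start: (T ∨ x0) ∧ ((F ∧ (F ∨ ¬F)) ∧ x0)
  →1  T ∧ ((F ∧ (F ∨ ¬F)) ∧ x0)
  →2  (F ∧ (F ∨ ¬F)) ∧ x0

Answer: NO — after 2 steps the term is (F ∧ (F ∨ ¬F)) ∧ x0, not yet normal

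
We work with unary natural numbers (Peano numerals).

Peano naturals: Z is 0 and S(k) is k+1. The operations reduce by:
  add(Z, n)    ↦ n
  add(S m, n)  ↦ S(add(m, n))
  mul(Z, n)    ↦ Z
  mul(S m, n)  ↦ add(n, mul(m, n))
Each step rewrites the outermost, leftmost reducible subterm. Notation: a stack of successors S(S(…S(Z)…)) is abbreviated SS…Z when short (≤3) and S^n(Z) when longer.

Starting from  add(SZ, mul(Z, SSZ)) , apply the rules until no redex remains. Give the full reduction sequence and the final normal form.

Answer: normal form = SZ  (in 3 steps)

Derivation:
  start: add(SZ, mul(Z, SSZ))
  step 1: S(add(Z, mul(Z, SSZ)))
  step 2: S(mul(Z, SSZ))
  step 3: SZ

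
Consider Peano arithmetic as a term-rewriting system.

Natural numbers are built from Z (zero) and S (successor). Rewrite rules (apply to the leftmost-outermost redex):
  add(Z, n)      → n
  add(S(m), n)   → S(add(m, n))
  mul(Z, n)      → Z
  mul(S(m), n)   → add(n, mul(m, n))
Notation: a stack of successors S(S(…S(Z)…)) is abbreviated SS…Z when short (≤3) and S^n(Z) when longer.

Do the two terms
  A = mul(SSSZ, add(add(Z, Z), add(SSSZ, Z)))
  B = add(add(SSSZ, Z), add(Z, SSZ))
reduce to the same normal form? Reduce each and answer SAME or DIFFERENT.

Answer: DIFFERENT — A ⇓ S^9(Z), B ⇓ S^5(Z)

Derivation:
Term A:
  start: mul(SSSZ, add(add(Z, Z), add(SSSZ, Z)))
  →1  add(add(add(Z, Z), add(SSSZ, Z)), mul(SSZ, add(add(Z, Z), add(SSSZ, Z))))
  →2  add(add(Z, add(SSSZ, Z)), mul(SSZ, add(add(Z, Z), add(SSSZ, Z))))
  →3  add(add(SSSZ, Z), mul(SSZ, add(add(Z, Z), add(SSSZ, Z))))
  →4  add(S(add(SSZ, Z)), mul(SSZ, add(add(Z, Z), add(SSSZ, Z))))
  →5  S(add(add(SSZ, Z), mul(SSZ, add(add(Z, Z), add(SSSZ, Z)))))
  →6  S(add(S(add(SZ, Z)), mul(SSZ, add(add(Z, Z), add(SSSZ, Z)))))
  →7  S(S(add(add(SZ, Z), mul(SSZ, add(add(Z, Z), add(SSSZ, Z))))))
  →8  S(S(add(S(add(Z, Z)), mul(SSZ, add(add(Z, Z), add(SSSZ, Z))))))
  →9  S(S(S(add(add(Z, Z), mul(SSZ, add(add(Z, Z), add(SSSZ, Z)))))))
  →10  S(S(S(add(Z, mul(SSZ, add(add(Z, Z), add(SSSZ, Z)))))))
  →11  S(S(S(mul(SSZ, add(add(Z, Z), add(SSSZ, Z))))))
  →12  S(S(S(add(add(add(Z, Z), add(SSSZ, Z)), mul(SZ, add(add(Z, Z), add(SSSZ, Z)))))))
  →13  S(S(S(add(add(Z, add(SSSZ, Z)), mul(SZ, add(add(Z, Z), add(SSSZ, Z)))))))
  →14  S(S(S(add(add(SSSZ, Z), mul(SZ, add(add(Z, Z), add(SSSZ, Z)))))))
  →15  S(S(S(add(S(add(SSZ, Z)), mul(SZ, add(add(Z, Z), add(SSSZ, Z)))))))
  →16  S(S(S(S(add(add(SSZ, Z), mul(SZ, add(add(Z, Z), add(SSSZ, Z))))))))
  →17  S(S(S(S(add(S(add(SZ, Z)), mul(SZ, add(add(Z, Z), add(SSSZ, Z))))))))
  →18  S(S(S(S(S(add(add(SZ, Z), mul(SZ, add(add(Z, Z), add(SSSZ, Z)))))))))
  →19  S(S(S(S(S(add(S(add(Z, Z)), mul(SZ, add(add(Z, Z), add(SSSZ, Z)))))))))
  →20  S(S(S(S(S(S(add(add(Z, Z), mul(SZ, add(add(Z, Z), add(SSSZ, Z))))))))))
  →21  S(S(S(S(S(S(add(Z, mul(SZ, add(add(Z, Z), add(SSSZ, Z))))))))))
  →22  S(S(S(S(S(S(mul(SZ, add(add(Z, Z), add(SSSZ, Z)))))))))
  →23  S(S(S(S(S(S(add(add(add(Z, Z), add(SSSZ, Z)), mul(Z, add(add(Z, Z), add(SSSZ, Z))))))))))
  →24  S(S(S(S(S(S(add(add(Z, add(SSSZ, Z)), mul(Z, add(add(Z, Z), add(SSSZ, Z))))))))))
  →25  S(S(S(S(S(S(add(add(SSSZ, Z), mul(Z, add(add(Z, Z), add(SSSZ, Z))))))))))
  →26  S(S(S(S(S(S(add(S(add(SSZ, Z)), mul(Z, add(add(Z, Z), add(SSSZ, Z))))))))))
  →27  S(S(S(S(S(S(S(add(add(SSZ, Z), mul(Z, add(add(Z, Z), add(SSSZ, Z)))))))))))
  →28  S(S(S(S(S(S(S(add(S(add(SZ, Z)), mul(Z, add(add(Z, Z), add(SSSZ, Z)))))))))))
  →29  S(S(S(S(S(S(S(S(add(add(SZ, Z), mul(Z, add(add(Z, Z), add(SSSZ, Z))))))))))))
  →30  S(S(S(S(S(S(S(S(add(S(add(Z, Z)), mul(Z, add(add(Z, Z), add(SSSZ, Z))))))))))))
  →31  S(S(S(S(S(S(S(S(S(add(add(Z, Z), mul(Z, add(add(Z, Z), add(SSSZ, Z)))))))))))))
  →32  S(S(S(S(S(S(S(S(S(add(Z, mul(Z, add(add(Z, Z), add(SSSZ, Z)))))))))))))
  →33  S(S(S(S(S(S(S(S(S(mul(Z, add(add(Z, Z), add(SSSZ, Z))))))))))))
  →34  S^9(Z)

Term B:
  start: add(add(SSSZ, Z), add(Z, SSZ))
  →1  add(S(add(SSZ, Z)), add(Z, SSZ))
  →2  S(add(add(SSZ, Z), add(Z, SSZ)))
  →3  S(add(S(add(SZ, Z)), add(Z, SSZ)))
  →4  S(S(add(add(SZ, Z), add(Z, SSZ))))
  →5  S(S(add(S(add(Z, Z)), add(Z, SSZ))))
  →6  S(S(S(add(add(Z, Z), add(Z, SSZ)))))
  →7  S(S(S(add(Z, add(Z, SSZ)))))
  →8  S(S(S(add(Z, SSZ))))
  →9  S^5(Z)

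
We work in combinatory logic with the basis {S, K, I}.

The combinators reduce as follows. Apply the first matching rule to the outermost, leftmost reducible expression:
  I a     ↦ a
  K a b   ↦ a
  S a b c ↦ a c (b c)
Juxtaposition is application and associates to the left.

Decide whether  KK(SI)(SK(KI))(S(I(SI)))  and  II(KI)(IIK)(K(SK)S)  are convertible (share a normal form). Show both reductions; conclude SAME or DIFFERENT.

Answer: DIFFERENT — A ⇓ SK(KI), B ⇓ SK

Working:
Term A:
  start: KK(SI)(SK(KI))(S(I(SI)))
  [1] K(SK(KI))(S(I(SI)))
  [2] SK(KI)

Term B:
  start: II(KI)(IIK)(K(SK)S)
  [1] I(KI)(IIK)(K(SK)S)
  [2] KI(IIK)(K(SK)S)
  [3] I(K(SK)S)
  [4] K(SK)S
  [5] SK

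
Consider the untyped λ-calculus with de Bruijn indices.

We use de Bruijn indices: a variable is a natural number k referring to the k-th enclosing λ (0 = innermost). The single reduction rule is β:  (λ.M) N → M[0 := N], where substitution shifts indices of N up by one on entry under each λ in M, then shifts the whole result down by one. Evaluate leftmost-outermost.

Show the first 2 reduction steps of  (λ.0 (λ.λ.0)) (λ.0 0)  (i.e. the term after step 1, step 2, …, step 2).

  start: (λ.0 (λ.λ.0)) (λ.0 0)
  [1] (λ.0 0) (λ.λ.0)
  [2] (λ.λ.0) (λ.λ.0)

Answer: after 2 steps: (λ.λ.0) (λ.λ.0)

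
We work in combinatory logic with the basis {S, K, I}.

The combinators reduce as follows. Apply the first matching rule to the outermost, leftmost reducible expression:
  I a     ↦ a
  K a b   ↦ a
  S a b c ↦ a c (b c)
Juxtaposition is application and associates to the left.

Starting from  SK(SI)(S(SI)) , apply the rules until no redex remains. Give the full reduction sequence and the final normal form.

Answer: normal form = S(SI)  (in 2 steps)

Reduction:
  start: SK(SI)(S(SI))
  [1] K(S(SI))(SI(S(SI)))
  [2] S(SI)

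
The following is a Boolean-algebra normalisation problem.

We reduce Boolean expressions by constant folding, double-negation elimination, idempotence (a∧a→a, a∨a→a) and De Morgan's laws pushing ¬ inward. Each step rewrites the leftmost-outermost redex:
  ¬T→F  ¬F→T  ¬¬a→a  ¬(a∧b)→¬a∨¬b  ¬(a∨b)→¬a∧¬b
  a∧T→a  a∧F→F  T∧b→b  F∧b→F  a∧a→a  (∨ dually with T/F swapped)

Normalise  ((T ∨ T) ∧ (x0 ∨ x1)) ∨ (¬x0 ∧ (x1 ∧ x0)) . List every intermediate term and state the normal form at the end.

  start: ((T ∨ T) ∧ (x0 ∨ x1)) ∨ (¬x0 ∧ (x1 ∧ x0))
  [1] (T ∧ (x0 ∨ x1)) ∨ (¬x0 ∧ (x1 ∧ x0))
  [2] (x0 ∨ x1) ∨ (¬x0 ∧ (x1 ∧ x0))

Answer: normal form = (x0 ∨ x1) ∨ (¬x0 ∧ (x1 ∧ x0))  (in 2 steps)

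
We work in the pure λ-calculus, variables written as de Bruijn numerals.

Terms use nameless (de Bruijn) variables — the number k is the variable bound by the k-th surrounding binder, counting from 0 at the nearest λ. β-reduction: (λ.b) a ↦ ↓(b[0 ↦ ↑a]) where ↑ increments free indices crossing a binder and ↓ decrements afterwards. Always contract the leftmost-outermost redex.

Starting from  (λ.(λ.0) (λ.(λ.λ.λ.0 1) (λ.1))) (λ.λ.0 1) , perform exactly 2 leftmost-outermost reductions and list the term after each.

  start: (λ.(λ.0) (λ.(λ.λ.λ.0 1) (λ.1))) (λ.λ.0 1)
  step 1: (λ.0) (λ.(λ.λ.λ.0 1) (λ.1))
  step 2: λ.(λ.λ.λ.0 1) (λ.1)

Answer: after 2 steps: λ.(λ.λ.λ.0 1) (λ.1)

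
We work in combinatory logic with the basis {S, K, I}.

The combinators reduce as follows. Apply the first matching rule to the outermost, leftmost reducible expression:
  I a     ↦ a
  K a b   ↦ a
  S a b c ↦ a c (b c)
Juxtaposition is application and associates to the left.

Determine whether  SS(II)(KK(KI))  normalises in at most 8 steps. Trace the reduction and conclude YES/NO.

  start: SS(II)(KK(KI))
  step 1: S(KK(KI))(II(KK(KI)))
  step 2: SK(II(KK(KI)))
  step 3: SK(I(KK(KI)))
  step 4: SK(KK(KI))
  step 5: SKK

Answer: YES — reaches normal form SKK in 5 ≤ 8 steps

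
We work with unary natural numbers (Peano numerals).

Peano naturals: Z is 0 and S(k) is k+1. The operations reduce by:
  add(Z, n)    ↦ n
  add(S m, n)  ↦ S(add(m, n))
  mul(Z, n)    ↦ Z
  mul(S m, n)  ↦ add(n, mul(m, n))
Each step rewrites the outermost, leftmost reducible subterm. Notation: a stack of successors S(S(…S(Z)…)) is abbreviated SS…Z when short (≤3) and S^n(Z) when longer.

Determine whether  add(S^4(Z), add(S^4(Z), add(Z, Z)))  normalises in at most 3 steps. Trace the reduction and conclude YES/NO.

Answer: NO — after 3 steps the term is S(S(S(add(SZ, add(S^4(Z), add(Z, Z)))))), not yet normal

Reduction:
  start: add(S^4(Z), add(S^4(Z), add(Z, Z)))
  [1] S(add(SSSZ, add(S^4(Z), add(Z, Z))))
  [2] S(S(add(SSZ, add(S^4(Z), add(Z, Z)))))
  [3] S(S(S(add(SZ, add(S^4(Z), add(Z, Z))))))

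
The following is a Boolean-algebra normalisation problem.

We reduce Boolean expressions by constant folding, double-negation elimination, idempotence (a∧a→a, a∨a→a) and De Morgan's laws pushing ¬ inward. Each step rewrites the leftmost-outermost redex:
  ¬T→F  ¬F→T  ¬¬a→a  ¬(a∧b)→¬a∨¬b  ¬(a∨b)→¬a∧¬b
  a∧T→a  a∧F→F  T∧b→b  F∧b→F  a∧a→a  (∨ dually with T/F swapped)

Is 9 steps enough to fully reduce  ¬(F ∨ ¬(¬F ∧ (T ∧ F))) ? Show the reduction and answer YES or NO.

Answer: YES — reaches normal form F in 7 ≤ 9 steps

Working:
  start: ¬(F ∨ ¬(¬F ∧ (T ∧ F)))
  step 1: ¬F ∧ ¬¬(¬F ∧ (T ∧ F))
  step 2: T ∧ ¬¬(¬F ∧ (T ∧ F))
  step 3: ¬¬(¬F ∧ (T ∧ F))
  step 4: ¬F ∧ (T ∧ F)
  step 5: T ∧ (T ∧ F)
  step 6: T ∧ F
  step 7: F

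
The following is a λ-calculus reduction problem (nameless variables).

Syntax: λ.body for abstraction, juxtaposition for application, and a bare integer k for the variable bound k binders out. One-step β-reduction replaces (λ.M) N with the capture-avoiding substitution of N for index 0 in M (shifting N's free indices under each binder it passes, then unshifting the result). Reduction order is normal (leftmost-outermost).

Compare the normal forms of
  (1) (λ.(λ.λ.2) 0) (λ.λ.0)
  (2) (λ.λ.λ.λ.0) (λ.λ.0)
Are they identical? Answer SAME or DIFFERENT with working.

Term A:
  start: (λ.(λ.λ.2) 0) (λ.λ.0)
  [1] (λ.λ.λ.λ.0) (λ.λ.0)
  [2] λ.λ.λ.0

Term B:
  start: (λ.λ.λ.λ.0) (λ.λ.0)
  [1] λ.λ.λ.0

Answer: SAME — A ⇓ λ.λ.λ.0, B ⇓ λ.λ.λ.0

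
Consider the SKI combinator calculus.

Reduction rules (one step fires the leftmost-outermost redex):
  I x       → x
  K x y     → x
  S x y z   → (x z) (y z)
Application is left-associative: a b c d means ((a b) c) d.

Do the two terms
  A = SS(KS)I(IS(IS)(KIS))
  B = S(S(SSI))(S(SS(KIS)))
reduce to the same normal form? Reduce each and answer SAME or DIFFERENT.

Answer: SAME — A ⇓ S(S(SSI))(S(SSI)), B ⇓ S(S(SSI))(S(SSI))

Working:
Term A:
  start: SS(KS)I(IS(IS)(KIS))
  [1] SI(KSI)(IS(IS)(KIS))
  [2] I(IS(IS)(KIS))(KSI(IS(IS)(KIS)))
  [3] IS(IS)(KIS)(KSI(IS(IS)(KIS)))
  [4] S(IS)(KIS)(KSI(IS(IS)(KIS)))
  [5] IS(KSI(IS(IS)(KIS)))(KIS(KSI(IS(IS)(KIS))))
  [6] S(KSI(IS(IS)(KIS)))(KIS(KSI(IS(IS)(KIS))))
  [7] S(S(IS(IS)(KIS)))(KIS(KSI(IS(IS)(KIS))))
  [8] S(S(S(IS)(KIS)))(KIS(KSI(IS(IS)(KIS))))
  [9] S(S(SS(KIS)))(KIS(KSI(IS(IS)(KIS))))
  [10] S(S(SSI))(KIS(KSI(IS(IS)(KIS))))
  [11] S(S(SSI))(I(KSI(IS(IS)(KIS))))
  [12] S(S(SSI))(KSI(IS(IS)(KIS)))
  [13] S(S(SSI))(S(IS(IS)(KIS)))
  [14] S(S(SSI))(S(S(IS)(KIS)))
  [15] S(S(SSI))(S(SS(KIS)))
  [16] S(S(SSI))(S(SSI))

Term B:
  start: S(S(SSI))(S(SS(KIS)))
  [1] S(S(SSI))(S(SSI))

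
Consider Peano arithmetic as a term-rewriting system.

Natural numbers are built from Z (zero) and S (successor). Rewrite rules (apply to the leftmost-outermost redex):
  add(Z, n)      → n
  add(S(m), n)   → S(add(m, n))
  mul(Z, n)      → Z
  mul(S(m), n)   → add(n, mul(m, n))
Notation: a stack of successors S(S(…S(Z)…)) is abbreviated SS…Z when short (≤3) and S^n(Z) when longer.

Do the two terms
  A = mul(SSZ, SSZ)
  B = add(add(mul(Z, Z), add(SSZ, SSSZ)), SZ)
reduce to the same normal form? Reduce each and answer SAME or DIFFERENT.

Answer: DIFFERENT — A ⇓ S^4(Z), B ⇓ S^6(Z)

Reduction:
Term A:
  start: mul(SSZ, SSZ)
  →1  add(SSZ, mul(SZ, SSZ))
  →2  S(add(SZ, mul(SZ, SSZ)))
  →3  S(S(add(Z, mul(SZ, SSZ))))
  →4  S(S(mul(SZ, SSZ)))
  →5  S(S(add(SSZ, mul(Z, SSZ))))
  →6  S(S(S(add(SZ, mul(Z, SSZ)))))
  →7  S(S(S(S(add(Z, mul(Z, SSZ))))))
  →8  S(S(S(S(mul(Z, SSZ)))))
  →9  S^4(Z)

Term B:
  start: add(add(mul(Z, Z), add(SSZ, SSSZ)), SZ)
  →1  add(add(Z, add(SSZ, SSSZ)), SZ)
  →2  add(add(SSZ, SSSZ), SZ)
  →3  add(S(add(SZ, SSSZ)), SZ)
  →4  S(add(add(SZ, SSSZ), SZ))
  →5  S(add(S(add(Z, SSSZ)), SZ))
  →6  S(S(add(add(Z, SSSZ), SZ)))
  →7  S(S(add(SSSZ, SZ)))
  →8  S(S(S(add(SSZ, SZ))))
  →9  S(S(S(S(add(SZ, SZ)))))
  →10  S(S(S(S(S(add(Z, SZ))))))
  →11  S^6(Z)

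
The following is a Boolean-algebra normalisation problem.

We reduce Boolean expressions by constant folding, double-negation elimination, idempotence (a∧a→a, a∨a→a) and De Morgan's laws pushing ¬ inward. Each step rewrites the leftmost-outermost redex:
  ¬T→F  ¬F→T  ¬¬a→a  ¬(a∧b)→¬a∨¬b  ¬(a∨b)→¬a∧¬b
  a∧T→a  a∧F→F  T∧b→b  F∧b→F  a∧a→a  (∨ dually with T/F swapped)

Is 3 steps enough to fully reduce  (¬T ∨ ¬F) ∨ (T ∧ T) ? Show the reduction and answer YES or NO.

Answer: NO — after 3 steps the term is T ∨ (T ∧ T), not yet normal

Derivation:
  start: (¬T ∨ ¬F) ∨ (T ∧ T)
  step 1: (F ∨ ¬F) ∨ (T ∧ T)
  step 2: ¬F ∨ (T ∧ T)
  step 3: T ∨ (T ∧ T)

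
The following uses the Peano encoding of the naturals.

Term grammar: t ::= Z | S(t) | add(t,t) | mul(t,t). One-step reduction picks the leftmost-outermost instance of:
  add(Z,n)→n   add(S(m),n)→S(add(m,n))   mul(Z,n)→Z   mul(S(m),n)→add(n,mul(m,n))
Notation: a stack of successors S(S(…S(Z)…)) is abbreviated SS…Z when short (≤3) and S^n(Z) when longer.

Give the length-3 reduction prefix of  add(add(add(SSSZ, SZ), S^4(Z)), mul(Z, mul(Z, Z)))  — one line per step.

Answer: after 3 steps: S(add(add(add(SSZ, SZ), S^4(Z)), mul(Z, mul(Z, Z))))

Working:
  start: add(add(add(SSSZ, SZ), S^4(Z)), mul(Z, mul(Z, Z)))
  step 1: add(add(S(add(SSZ, SZ)), S^4(Z)), mul(Z, mul(Z, Z)))
  step 2: add(S(add(add(SSZ, SZ), S^4(Z))), mul(Z, mul(Z, Z)))
  step 3: S(add(add(add(SSZ, SZ), S^4(Z)), mul(Z, mul(Z, Z))))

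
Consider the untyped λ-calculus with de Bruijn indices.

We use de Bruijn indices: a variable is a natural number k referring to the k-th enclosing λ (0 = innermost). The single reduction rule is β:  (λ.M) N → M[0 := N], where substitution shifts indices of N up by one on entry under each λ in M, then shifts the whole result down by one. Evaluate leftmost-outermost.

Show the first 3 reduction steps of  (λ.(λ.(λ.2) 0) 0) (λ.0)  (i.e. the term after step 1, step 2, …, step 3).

  start: (λ.(λ.(λ.2) 0) 0) (λ.0)
  →1  (λ.(λ.λ.0) 0) (λ.0)
  →2  (λ.λ.0) (λ.0)
  →3  λ.0

Answer: after 3 steps: λ.0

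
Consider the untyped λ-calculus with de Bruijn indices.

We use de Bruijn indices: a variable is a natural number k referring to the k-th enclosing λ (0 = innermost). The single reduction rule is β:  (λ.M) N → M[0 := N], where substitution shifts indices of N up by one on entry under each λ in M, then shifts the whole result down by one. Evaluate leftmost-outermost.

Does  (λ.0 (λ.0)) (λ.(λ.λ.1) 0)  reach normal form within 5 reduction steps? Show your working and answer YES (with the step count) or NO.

Answer: YES — reaches normal form λ.λ.0 in 3 ≤ 5 steps

Reduction:
  start: (λ.0 (λ.0)) (λ.(λ.λ.1) 0)
  step 1: (λ.(λ.λ.1) 0) (λ.0)
  step 2: (λ.λ.1) (λ.0)
  step 3: λ.λ.0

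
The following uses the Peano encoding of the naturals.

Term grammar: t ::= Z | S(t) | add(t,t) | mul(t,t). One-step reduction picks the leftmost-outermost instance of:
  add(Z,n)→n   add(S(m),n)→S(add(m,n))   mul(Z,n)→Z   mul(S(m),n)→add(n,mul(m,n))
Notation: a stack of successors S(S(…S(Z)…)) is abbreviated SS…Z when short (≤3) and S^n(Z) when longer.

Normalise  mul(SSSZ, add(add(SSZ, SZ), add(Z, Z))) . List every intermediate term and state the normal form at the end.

  start: mul(SSSZ, add(add(SSZ, SZ), add(Z, Z)))
  →1  add(add(add(SSZ, SZ), add(Z, Z)), mul(SSZ, add(add(SSZ, SZ), add(Z, Z))))
  →2  add(add(S(add(SZ, SZ)), add(Z, Z)), mul(SSZ, add(add(SSZ, SZ), add(Z, Z))))
  →3  add(S(add(add(SZ, SZ), add(Z, Z))), mul(SSZ, add(add(SSZ, SZ), add(Z, Z))))
  →4  S(add(add(add(SZ, SZ), add(Z, Z)), mul(SSZ, add(add(SSZ, SZ), add(Z, Z)))))
  →5  S(add(add(S(add(Z, SZ)), add(Z, Z)), mul(SSZ, add(add(SSZ, SZ), add(Z, Z)))))
  →6  S(add(S(add(add(Z, SZ), add(Z, Z))), mul(SSZ, add(add(SSZ, SZ), add(Z, Z)))))
  →7  S(S(add(add(add(Z, SZ), add(Z, Z)), mul(SSZ, add(add(SSZ, SZ), add(Z, Z))))))
  →8  S(S(add(add(SZ, add(Z, Z)), mul(SSZ, add(add(SSZ, SZ), add(Z, Z))))))
  →9  S(S(add(S(add(Z, add(Z, Z))), mul(SSZ, add(add(SSZ, SZ), add(Z, Z))))))
  →10  S(S(S(add(add(Z, add(Z, Z)), mul(SSZ, add(add(SSZ, SZ), add(Z, Z)))))))
  →11  S(S(S(add(add(Z, Z), mul(SSZ, add(add(SSZ, SZ), add(Z, Z)))))))
  →12  S(S(S(add(Z, mul(SSZ, add(add(SSZ, SZ), add(Z, Z)))))))
  →13  S(S(S(mul(SSZ, add(add(SSZ, SZ), add(Z, Z))))))
  →14  S(S(S(add(add(add(SSZ, SZ), add(Z, Z)), mul(SZ, add(add(SSZ, SZ), add(Z, Z)))))))
  →15  S(S(S(add(add(S(add(SZ, SZ)), add(Z, Z)), mul(SZ, add(add(SSZ, SZ), add(Z, Z)))))))
  →16  S(S(S(add(S(add(add(SZ, SZ), add(Z, Z))), mul(SZ, add(add(SSZ, SZ), add(Z, Z)))))))
  →17  S(S(S(S(add(add(add(SZ, SZ), add(Z, Z)), mul(SZ, add(add(SSZ, SZ), add(Z, Z))))))))
  →18  S(S(S(S(add(add(S(add(Z, SZ)), add(Z, Z)), mul(SZ, add(add(SSZ, SZ), add(Z, Z))))))))
  →19  S(S(S(S(add(S(add(add(Z, SZ), add(Z, Z))), mul(SZ, add(add(SSZ, SZ), add(Z, Z))))))))
  →20  S(S(S(S(S(add(add(add(Z, SZ), add(Z, Z)), mul(SZ, add(add(SSZ, SZ), add(Z, Z)))))))))
  →21  S(S(S(S(S(add(add(SZ, add(Z, Z)), mul(SZ, add(add(SSZ, SZ), add(Z, Z)))))))))
  →22  S(S(S(S(S(add(S(add(Z, add(Z, Z))), mul(SZ, add(add(SSZ, SZ), add(Z, Z)))))))))
  →23  S(S(S(S(S(S(add(add(Z, add(Z, Z)), mul(SZ, add(add(SSZ, SZ), add(Z, Z))))))))))
  →24  S(S(S(S(S(S(add(add(Z, Z), mul(SZ, add(add(SSZ, SZ), add(Z, Z))))))))))
  →25  S(S(S(S(S(S(add(Z, mul(SZ, add(add(SSZ, SZ), add(Z, Z))))))))))
  →26  S(S(S(S(S(S(mul(SZ, add(add(SSZ, SZ), add(Z, Z)))))))))
  →27  S(S(S(S(S(S(add(add(add(SSZ, SZ), add(Z, Z)), mul(Z, add(add(SSZ, SZ), add(Z, Z))))))))))
  →28  S(S(S(S(S(S(add(add(S(add(SZ, SZ)), add(Z, Z)), mul(Z, add(add(SSZ, SZ), add(Z, Z))))))))))
  →29  S(S(S(S(S(S(add(S(add(add(SZ, SZ), add(Z, Z))), mul(Z, add(add(SSZ, SZ), add(Z, Z))))))))))
  →30  S(S(S(S(S(S(S(add(add(add(SZ, SZ), add(Z, Z)), mul(Z, add(add(SSZ, SZ), add(Z, Z)))))))))))
  →31  S(S(S(S(S(S(S(add(add(S(add(Z, SZ)), add(Z, Z)), mul(Z, add(add(SSZ, SZ), add(Z, Z)))))))))))
  →32  S(S(S(S(S(S(S(add(S(add(add(Z, SZ), add(Z, Z))), mul(Z, add(add(SSZ, SZ), add(Z, Z)))))))))))
  →33  S(S(S(S(S(S(S(S(add(add(add(Z, SZ), add(Z, Z)), mul(Z, add(add(SSZ, SZ), add(Z, Z))))))))))))
  →34  S(S(S(S(S(S(S(S(add(add(SZ, add(Z, Z)), mul(Z, add(add(SSZ, SZ), add(Z, Z))))))))))))
  →35  S(S(S(S(S(S(S(S(add(S(add(Z, add(Z, Z))), mul(Z, add(add(SSZ, SZ), add(Z, Z))))))))))))
  →36  S(S(S(S(S(S(S(S(S(add(add(Z, add(Z, Z)), mul(Z, add(add(SSZ, SZ), add(Z, Z)))))))))))))
  →37  S(S(S(S(S(S(S(S(S(add(add(Z, Z), mul(Z, add(add(SSZ, SZ), add(Z, Z)))))))))))))
  →38  S(S(S(S(S(S(S(S(S(add(Z, mul(Z, add(add(SSZ, SZ), add(Z, Z)))))))))))))
  →39  S(S(S(S(S(S(S(S(S(mul(Z, add(add(SSZ, SZ), add(Z, Z))))))))))))
  →40  S^9(Z)

Answer: normal form = S^9(Z)  (in 40 steps)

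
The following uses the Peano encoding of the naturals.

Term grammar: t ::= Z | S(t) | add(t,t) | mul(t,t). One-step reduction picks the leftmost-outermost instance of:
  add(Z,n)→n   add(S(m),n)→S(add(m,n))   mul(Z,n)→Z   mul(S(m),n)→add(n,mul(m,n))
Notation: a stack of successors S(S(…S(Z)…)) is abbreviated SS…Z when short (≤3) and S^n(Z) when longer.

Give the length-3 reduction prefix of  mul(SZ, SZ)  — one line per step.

  start: mul(SZ, SZ)
  step 1: add(SZ, mul(Z, SZ))
  step 2: S(add(Z, mul(Z, SZ)))
  step 3: S(mul(Z, SZ))

Answer: after 3 steps: S(mul(Z, SZ))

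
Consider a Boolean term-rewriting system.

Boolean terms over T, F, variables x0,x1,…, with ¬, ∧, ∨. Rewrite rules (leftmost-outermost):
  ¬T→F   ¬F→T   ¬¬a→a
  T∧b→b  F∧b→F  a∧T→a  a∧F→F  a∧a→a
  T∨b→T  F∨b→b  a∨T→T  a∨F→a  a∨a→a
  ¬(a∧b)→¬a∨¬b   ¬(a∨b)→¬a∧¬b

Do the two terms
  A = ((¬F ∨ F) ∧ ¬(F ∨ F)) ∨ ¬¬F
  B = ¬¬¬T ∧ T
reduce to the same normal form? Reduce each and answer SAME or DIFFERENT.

Term A:
  start: ((¬F ∨ F) ∧ ¬(F ∨ F)) ∨ ¬¬F
  [1] (¬F ∧ ¬(F ∨ F)) ∨ ¬¬F
  [2] (T ∧ ¬(F ∨ F)) ∨ ¬¬F
  [3] ¬(F ∨ F) ∨ ¬¬F
  [4] (¬F ∧ ¬F) ∨ ¬¬F
  [5] ¬F ∨ ¬¬F
  [6] T ∨ ¬¬F
  [7] T

Term B:
  start: ¬¬¬T ∧ T
  [1] ¬¬¬T
  [2] ¬T
  [3] F

Answer: DIFFERENT — A ⇓ T, B ⇓ F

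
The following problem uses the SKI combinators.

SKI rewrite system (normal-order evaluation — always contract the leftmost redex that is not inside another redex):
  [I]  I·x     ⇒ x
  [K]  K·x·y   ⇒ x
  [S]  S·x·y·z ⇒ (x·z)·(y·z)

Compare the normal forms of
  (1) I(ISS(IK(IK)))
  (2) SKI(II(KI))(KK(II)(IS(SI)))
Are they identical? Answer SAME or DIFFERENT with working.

Term A:
  start: I(ISS(IK(IK)))
  [1] ISS(IK(IK))
  [2] SS(IK(IK))
  [3] SS(K(IK))
  [4] SS(KK)

Term B:
  start: SKI(II(KI))(KK(II)(IS(SI)))
  [1] K(II(KI))(I(II(KI)))(KK(II)(IS(SI)))
  [2] II(KI)(KK(II)(IS(SI)))
  [3] I(KI)(KK(II)(IS(SI)))
  [4] KI(KK(II)(IS(SI)))
  [5] I

Answer: DIFFERENT — A ⇓ SS(KK), B ⇓ I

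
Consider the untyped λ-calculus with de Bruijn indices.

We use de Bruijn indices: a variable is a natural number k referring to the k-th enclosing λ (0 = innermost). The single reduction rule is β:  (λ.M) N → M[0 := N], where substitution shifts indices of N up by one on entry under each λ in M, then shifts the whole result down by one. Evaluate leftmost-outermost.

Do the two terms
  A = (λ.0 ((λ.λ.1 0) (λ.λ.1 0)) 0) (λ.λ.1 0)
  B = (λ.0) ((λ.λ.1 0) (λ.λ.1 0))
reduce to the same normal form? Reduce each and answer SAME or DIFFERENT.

Answer: SAME — A ⇓ λ.λ.1 0, B ⇓ λ.λ.1 0

Derivation:
Term A:
  start: (λ.0 ((λ.λ.1 0) (λ.λ.1 0)) 0) (λ.λ.1 0)
  step 1: (λ.λ.1 0) ((λ.λ.1 0) (λ.λ.1 0)) (λ.λ.1 0)
  step 2: (λ.(λ.λ.1 0) (λ.λ.1 0) 0) (λ.λ.1 0)
  step 3: (λ.λ.1 0) (λ.λ.1 0) (λ.λ.1 0)
  step 4: (λ.(λ.λ.1 0) 0) (λ.λ.1 0)
  step 5: (λ.λ.1 0) (λ.λ.1 0)
  step 6: λ.(λ.λ.1 0) 0
  step 7: λ.λ.1 0

Term B:
  start: (λ.0) ((λ.λ.1 0) (λ.λ.1 0))
  step 1: (λ.λ.1 0) (λ.λ.1 0)
  step 2: λ.(λ.λ.1 0) 0
  step 3: λ.λ.1 0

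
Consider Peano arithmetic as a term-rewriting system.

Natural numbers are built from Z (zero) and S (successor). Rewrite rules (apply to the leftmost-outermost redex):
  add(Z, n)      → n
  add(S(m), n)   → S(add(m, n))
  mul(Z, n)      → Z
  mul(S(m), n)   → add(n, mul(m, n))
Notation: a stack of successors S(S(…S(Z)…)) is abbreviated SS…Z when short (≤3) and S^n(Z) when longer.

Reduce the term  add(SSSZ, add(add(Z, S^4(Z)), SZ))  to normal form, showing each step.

Answer: normal form = S^8(Z)  (in 10 steps)

Derivation:
  start: add(SSSZ, add(add(Z, S^4(Z)), SZ))
  step 1: S(add(SSZ, add(add(Z, S^4(Z)), SZ)))
  step 2: S(S(add(SZ, add(add(Z, S^4(Z)), SZ))))
  step 3: S(S(S(add(Z, add(add(Z, S^4(Z)), SZ)))))
  step 4: S(S(S(add(add(Z, S^4(Z)), SZ))))
  step 5: S(S(S(add(S^4(Z), SZ))))
  step 6: S(S(S(S(add(SSSZ, SZ)))))
  step 7: S(S(S(S(S(add(SSZ, SZ))))))
  step 8: S(S(S(S(S(S(add(SZ, SZ)))))))
  step 9: S(S(S(S(S(S(S(add(Z, SZ))))))))
  step 10: S^8(Z)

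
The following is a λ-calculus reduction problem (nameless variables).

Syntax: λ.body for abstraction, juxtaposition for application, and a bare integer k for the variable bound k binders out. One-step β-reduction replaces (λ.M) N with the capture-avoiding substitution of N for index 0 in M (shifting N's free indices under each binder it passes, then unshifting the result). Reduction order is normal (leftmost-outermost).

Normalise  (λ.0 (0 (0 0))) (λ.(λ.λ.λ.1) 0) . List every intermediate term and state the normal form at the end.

Answer: normal form = λ.λ.1  (in 3 steps)

Derivation:
  start: (λ.0 (0 (0 0))) (λ.(λ.λ.λ.1) 0)
  →1  (λ.(λ.λ.λ.1) 0) ((λ.(λ.λ.λ.1) 0) ((λ.(λ.λ.λ.1) 0) (λ.(λ.λ.λ.1) 0)))
  →2  (λ.λ.λ.1) ((λ.(λ.λ.λ.1) 0) ((λ.(λ.λ.λ.1) 0) (λ.(λ.λ.λ.1) 0)))
  →3  λ.λ.1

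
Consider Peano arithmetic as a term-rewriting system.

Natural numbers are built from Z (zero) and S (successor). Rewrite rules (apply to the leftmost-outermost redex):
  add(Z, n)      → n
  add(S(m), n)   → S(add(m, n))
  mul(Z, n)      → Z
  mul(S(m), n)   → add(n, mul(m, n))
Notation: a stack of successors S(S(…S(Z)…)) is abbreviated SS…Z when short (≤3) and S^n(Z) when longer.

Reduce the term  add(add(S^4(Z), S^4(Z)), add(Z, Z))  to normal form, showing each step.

  start: add(add(S^4(Z), S^4(Z)), add(Z, Z))
  →1  add(S(add(SSSZ, S^4(Z))), add(Z, Z))
  →2  S(add(add(SSSZ, S^4(Z)), add(Z, Z)))
  →3  S(add(S(add(SSZ, S^4(Z))), add(Z, Z)))
  →4  S(S(add(add(SSZ, S^4(Z)), add(Z, Z))))
  →5  S(S(add(S(add(SZ, S^4(Z))), add(Z, Z))))
  →6  S(S(S(add(add(SZ, S^4(Z)), add(Z, Z)))))
  →7  S(S(S(add(S(add(Z, S^4(Z))), add(Z, Z)))))
  →8  S(S(S(S(add(add(Z, S^4(Z)), add(Z, Z))))))
  →9  S(S(S(S(add(S^4(Z), add(Z, Z))))))
  →10  S(S(S(S(S(add(SSSZ, add(Z, Z)))))))
  →11  S(S(S(S(S(S(add(SSZ, add(Z, Z))))))))
  →12  S(S(S(S(S(S(S(add(SZ, add(Z, Z)))))))))
  →13  S(S(S(S(S(S(S(S(add(Z, add(Z, Z))))))))))
  →14  S(S(S(S(S(S(S(S(add(Z, Z)))))))))
  →15  S^8(Z)

Answer: normal form = S^8(Z)  (in 15 steps)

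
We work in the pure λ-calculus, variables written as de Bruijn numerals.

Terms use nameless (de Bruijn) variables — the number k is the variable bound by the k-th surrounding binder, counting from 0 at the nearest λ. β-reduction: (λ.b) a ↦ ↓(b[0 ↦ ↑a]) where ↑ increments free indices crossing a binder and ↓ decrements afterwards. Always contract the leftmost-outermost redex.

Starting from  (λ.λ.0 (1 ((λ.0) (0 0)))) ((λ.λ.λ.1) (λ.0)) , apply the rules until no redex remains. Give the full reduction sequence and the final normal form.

  start: (λ.λ.0 (1 ((λ.0) (0 0)))) ((λ.λ.λ.1) (λ.0))
  →1  λ.0 ((λ.λ.λ.1) (λ.0) ((λ.0) (0 0)))
  →2  λ.0 ((λ.λ.1) ((λ.0) (0 0)))
  →3  λ.0 (λ.(λ.0) (1 1))
  →4  λ.0 (λ.1 1)

Answer: normal form = λ.0 (λ.1 1)  (in 4 steps)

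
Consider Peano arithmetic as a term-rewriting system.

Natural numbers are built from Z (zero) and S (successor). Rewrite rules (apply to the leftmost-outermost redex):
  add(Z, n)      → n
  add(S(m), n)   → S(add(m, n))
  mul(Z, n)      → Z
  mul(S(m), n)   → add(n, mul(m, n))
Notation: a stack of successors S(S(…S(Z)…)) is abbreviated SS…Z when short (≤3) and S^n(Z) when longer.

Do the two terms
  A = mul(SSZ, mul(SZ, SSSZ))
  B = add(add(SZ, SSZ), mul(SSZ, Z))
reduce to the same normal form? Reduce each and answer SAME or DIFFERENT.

Answer: DIFFERENT — A ⇓ S^6(Z), B ⇓ SSSZ

Reduction:
Term A:
  start: mul(SSZ, mul(SZ, SSSZ))
  step 1: add(mul(SZ, SSSZ), mul(SZ, mul(SZ, SSSZ)))
  step 2: add(add(SSSZ, mul(Z, SSSZ)), mul(SZ, mul(SZ, SSSZ)))
  step 3: add(S(add(SSZ, mul(Z, SSSZ))), mul(SZ, mul(SZ, SSSZ)))
  step 4: S(add(add(SSZ, mul(Z, SSSZ)), mul(SZ, mul(SZ, SSSZ))))
  step 5: S(add(S(add(SZ, mul(Z, SSSZ))), mul(SZ, mul(SZ, SSSZ))))
  step 6: S(S(add(add(SZ, mul(Z, SSSZ)), mul(SZ, mul(SZ, SSSZ)))))
  step 7: S(S(add(S(add(Z, mul(Z, SSSZ))), mul(SZ, mul(SZ, SSSZ)))))
  step 8: S(S(S(add(add(Z, mul(Z, SSSZ)), mul(SZ, mul(SZ, SSSZ))))))
  step 9: S(S(S(add(mul(Z, SSSZ), mul(SZ, mul(SZ, SSSZ))))))
  step 10: S(S(S(add(Z, mul(SZ, mul(SZ, SSSZ))))))
  step 11: S(S(S(mul(SZ, mul(SZ, SSSZ)))))
  step 12: S(S(S(add(mul(SZ, SSSZ), mul(Z, mul(SZ, SSSZ))))))
  step 13: S(S(S(add(add(SSSZ, mul(Z, SSSZ)), mul(Z, mul(SZ, SSSZ))))))
  step 14: S(S(S(add(S(add(SSZ, mul(Z, SSSZ))), mul(Z, mul(SZ, SSSZ))))))
  step 15: S(S(S(S(add(add(SSZ, mul(Z, SSSZ)), mul(Z, mul(SZ, SSSZ)))))))
  step 16: S(S(S(S(add(S(add(SZ, mul(Z, SSSZ))), mul(Z, mul(SZ, SSSZ)))))))
  step 17: S(S(S(S(S(add(add(SZ, mul(Z, SSSZ)), mul(Z, mul(SZ, SSSZ))))))))
  step 18: S(S(S(S(S(add(S(add(Z, mul(Z, SSSZ))), mul(Z, mul(SZ, SSSZ))))))))
  step 19: S(S(S(S(S(S(add(add(Z, mul(Z, SSSZ)), mul(Z, mul(SZ, SSSZ)))))))))
  step 20: S(S(S(S(S(S(add(mul(Z, SSSZ), mul(Z, mul(SZ, SSSZ)))))))))
  step 21: S(S(S(S(S(S(add(Z, mul(Z, mul(SZ, SSSZ)))))))))
  step 22: S(S(S(S(S(S(mul(Z, mul(SZ, SSSZ))))))))
  step 23: S^6(Z)

Term B:
  start: add(add(SZ, SSZ), mul(SSZ, Z))
  step 1: add(S(add(Z, SSZ)), mul(SSZ, Z))
  step 2: S(add(add(Z, SSZ), mul(SSZ, Z)))
  step 3: S(add(SSZ, mul(SSZ, Z)))
  step 4: S(S(add(SZ, mul(SSZ, Z))))
  step 5: S(S(S(add(Z, mul(SSZ, Z)))))
  step 6: S(S(S(mul(SSZ, Z))))
  step 7: S(S(S(add(Z, mul(SZ, Z)))))
  step 8: S(S(S(mul(SZ, Z))))
  step 9: S(S(S(add(Z, mul(Z, Z)))))
  step 10: S(S(S(mul(Z, Z))))
  step 11: SSSZ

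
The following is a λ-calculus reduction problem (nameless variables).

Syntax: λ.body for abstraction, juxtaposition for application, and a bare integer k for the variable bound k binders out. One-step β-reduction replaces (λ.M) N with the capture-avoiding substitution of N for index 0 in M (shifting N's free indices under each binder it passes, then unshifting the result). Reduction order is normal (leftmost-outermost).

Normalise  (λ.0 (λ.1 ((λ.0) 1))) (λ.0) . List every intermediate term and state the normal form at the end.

Answer: normal form = λ.λ.0  (in 4 steps)

Reduction:
  start: (λ.0 (λ.1 ((λ.0) 1))) (λ.0)
  →1  (λ.0) (λ.(λ.0) ((λ.0) (λ.0)))
  →2  λ.(λ.0) ((λ.0) (λ.0))
  →3  λ.(λ.0) (λ.0)
  →4  λ.λ.0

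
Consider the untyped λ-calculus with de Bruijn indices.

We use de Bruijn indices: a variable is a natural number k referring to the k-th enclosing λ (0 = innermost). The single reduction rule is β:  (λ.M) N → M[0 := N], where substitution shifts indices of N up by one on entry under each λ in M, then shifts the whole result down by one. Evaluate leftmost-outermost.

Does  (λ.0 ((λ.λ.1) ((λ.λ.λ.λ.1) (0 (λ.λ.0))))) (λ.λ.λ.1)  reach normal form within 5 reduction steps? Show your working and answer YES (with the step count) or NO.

  start: (λ.0 ((λ.λ.1) ((λ.λ.λ.λ.1) (0 (λ.λ.0))))) (λ.λ.λ.1)
  step 1: (λ.λ.λ.1) ((λ.λ.1) ((λ.λ.λ.λ.1) ((λ.λ.λ.1) (λ.λ.0))))
  step 2: λ.λ.1

Answer: YES — reaches normal form λ.λ.1 in 2 ≤ 5 steps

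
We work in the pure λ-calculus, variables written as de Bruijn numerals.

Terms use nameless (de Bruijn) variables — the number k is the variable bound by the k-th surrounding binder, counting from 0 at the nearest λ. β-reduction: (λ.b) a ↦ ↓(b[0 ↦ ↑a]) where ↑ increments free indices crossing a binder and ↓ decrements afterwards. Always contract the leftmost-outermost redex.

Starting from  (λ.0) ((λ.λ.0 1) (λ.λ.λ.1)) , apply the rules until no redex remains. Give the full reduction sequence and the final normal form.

  start: (λ.0) ((λ.λ.0 1) (λ.λ.λ.1))
  step 1: (λ.λ.0 1) (λ.λ.λ.1)
  step 2: λ.0 (λ.λ.λ.1)

Answer: normal form = λ.0 (λ.λ.λ.1)  (in 2 steps)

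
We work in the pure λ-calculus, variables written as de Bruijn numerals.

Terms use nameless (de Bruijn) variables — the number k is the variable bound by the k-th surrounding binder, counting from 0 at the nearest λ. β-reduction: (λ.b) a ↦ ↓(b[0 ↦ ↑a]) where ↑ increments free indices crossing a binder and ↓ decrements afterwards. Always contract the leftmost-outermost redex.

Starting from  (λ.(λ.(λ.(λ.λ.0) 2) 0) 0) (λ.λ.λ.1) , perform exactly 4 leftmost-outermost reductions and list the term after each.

Answer: after 4 steps: λ.0

Reduction:
  start: (λ.(λ.(λ.(λ.λ.0) 2) 0) 0) (λ.λ.λ.1)
  step 1: (λ.(λ.(λ.λ.0) (λ.λ.λ.1)) 0) (λ.λ.λ.1)
  step 2: (λ.(λ.λ.0) (λ.λ.λ.1)) (λ.λ.λ.1)
  step 3: (λ.λ.0) (λ.λ.λ.1)
  step 4: λ.0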